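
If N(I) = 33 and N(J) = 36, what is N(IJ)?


N(IJ) = N(I) * N(J)
= 33 * 36
= 1188

1188


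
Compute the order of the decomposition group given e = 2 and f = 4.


|D_P| = e * f
= 2 * 4
= 8

8


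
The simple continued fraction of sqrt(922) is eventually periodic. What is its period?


Run the CF algorithm for sqrt(922).
a_0 = floor(sqrt(922)) = 30; set m_0=0, q_0=1.
Recurrence: m' = q*a - m,  q' = (d - m'^2)/q,  a' = floor((a_0 + m')/q').
  step 1: m=30, q=22, a=2
  step 2: m=14, q=33, a=1
  step 3: m=19, q=17, a=2
  step 4: m=15, q=41, a=1
  step 5: m=26, q=6, a=9
  step 6: m=28, q=23, a=2
  step 7: m=18, q=26, a=1
  step 8: m=8, q=33, a=1
  step 9: m=25, q=9, a=6
  step 10: m=29, q=9, a=6
  step 11: m=25, q=33, a=1
  step 12: m=8, q=26, a=1
  step 13: m=18, q=23, a=2
  step 14: m=28, q=6, a=9
  step 15: m=26, q=41, a=1
  step 16: m=15, q=17, a=2
  step 17: m=19, q=33, a=1
  step 18: m=14, q=22, a=2
  step 19: m=30, q=1, a=60
a_19 = 2*a_0 = 60, so the period closes here.
sqrt(922) = [30; 2, 1, 2, 1, 9, 2, 1, 1, 6, 6, 1, 1, 2, 9, 1, 2, 1, 2, 60]
Period length = 19

19


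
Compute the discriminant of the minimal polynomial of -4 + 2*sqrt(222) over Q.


The element -4 + 2*sqrt(222) has minimal polynomial:
x^2 + 8*x - 872
Discriminant = (8)^2 - 4*(-872)
= 64 + 3488
= 3552

3552


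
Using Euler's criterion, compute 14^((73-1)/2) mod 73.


p = 73 is prime and the exponent is (p-1)/2 = 36, so by Euler's criterion 14^36 = (14/73) = +1 or -1 mod 73.
Compute by square-and-multiply:
  36 = 32 + 4 (binary 100100)
  Repeated squaring mod 73: 14^1 = 14, 14^2 = 50, 14^4 = 18, 14^8 = 32, 14^16 = 2, 14^32 = 4
  14^36 = 14^32 * 14^4 = 4 * 18 mod 73
    4 * 18 = 72 = 72 mod 73
  14^36 = 72 mod 73
Result 72 = p - 1 = -1 mod 73: 14 is a quadratic non-residue mod 73. As a residue in [0, p-1] the value is 72.
14^36 mod 73 = 72

72


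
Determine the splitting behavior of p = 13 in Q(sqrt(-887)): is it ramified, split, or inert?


K = Q(sqrt(-887)). Since d mod 4 = 1, disc(K) = -887.
Check p | disc: -887 mod 13 = 10.
p does not divide disc. Compute Legendre symbol (d/p):
10^((13-1)/2) mod 13 = 1
(d/p) = 1, so p splits: (p) = P*P' with e=1, f=1, g=2.
Therefore p is split.

split


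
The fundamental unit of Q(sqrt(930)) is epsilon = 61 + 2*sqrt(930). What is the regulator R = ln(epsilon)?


epsilon = 61 + 2*sqrt(930)
= 121.9918
R = ln(121.9918)
= 4.8040

4.8040


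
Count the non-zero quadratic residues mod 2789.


For prime p, the number of non-zero quadratic residues is (p-1)/2.
= (2789-1)/2
= 1394

1394


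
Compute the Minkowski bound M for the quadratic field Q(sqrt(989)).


d = 989, d mod 4 = 1, so disc(K) = d = 989; |disc(K)| = 989
Real quadratic field, so n = 2, s = r2 = 0, r1 = 2
M = (n!/n^n) * (4/pi)^s * sqrt(|disc(K)|) = (2!/2^2) * (4/pi)^0 * sqrt(989)
= 0.5 * 1.000000 * 31.448370
= 15.7242

15.7242


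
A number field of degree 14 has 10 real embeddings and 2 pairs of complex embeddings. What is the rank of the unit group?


By Dirichlet's unit theorem:
rank = r1 + r2 - 1
= 10 + 2 - 1
= 11

11


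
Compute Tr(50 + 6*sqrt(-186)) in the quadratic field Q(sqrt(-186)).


Tr(a + b*sqrt(d)) = (a + b*sqrt(d)) + (a - b*sqrt(d)) = 2a
= 2 * (50)
= 100

100


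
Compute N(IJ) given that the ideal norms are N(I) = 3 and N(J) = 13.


N(IJ) = N(I) * N(J)
= 3 * 13
= 39

39


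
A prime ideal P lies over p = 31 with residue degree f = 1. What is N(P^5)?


N(P^a) = p^(a*f)
= 31^(5*1)
= 31^5
= 28629151

28629151


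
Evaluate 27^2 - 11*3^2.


x^2 - d*y^2
= 27^2 - 11*3^2
= 729 - 99
= 630

630


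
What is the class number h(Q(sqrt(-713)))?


K = Q(sqrt(-713)). d mod 4 = 3, so D = disc(K) = 4d = -2852
h(K) equals the number of primitive reduced positive-definite forms (a, b, c) = a*x^2 + b*x*y + c*y^2 with b^2 - 4ac = D,
where reduced means |b| <= a <= c, with b >= 0 whenever |b| = a or a = c, and primitive means gcd(a, b, c) = 1.
Reduced forces 3a^2 <= |D| = 2852, so 1 <= a <= 30; b must have the parity of D, and c = (b^2 - D)/(4a) must be an integer >= a.
Enumerate a = 1..30, b in [-a, a]:
  a=1: (1, 0, 713)  [1]
  a=2: (2, 2, 357)  [1]
  a=3: (3, -2, 238), (3, 2, 238)  [2]
  a=4..5: none
  a=6: (6, -2, 119), (6, 2, 119)  [2]
  a=7: (7, -2, 102), (7, 2, 102)  [2]
  a=8: none
  a=9: (9, -8, 81), (9, 8, 81)  [2]
  a=10..13: none
  a=14: (14, -2, 51), (14, 2, 51)  [2]
  a=15..16: none
  a=17: (17, -2, 42), (17, 2, 42)  [2]
  a=18: (18, -10, 41), (18, 10, 41)  [2]
  a=19: (19, -6, 38), (19, 6, 38)  [2]
  a=20: none
  a=21: (21, -16, 37), (21, -2, 34), (21, 2, 34), (21, 16, 37)  [4]
  a=22: none
  a=23: (23, 0, 31)  [1]
  a=24..26: none
  a=27: (27, 8, 27)  [1]
  a=28..30: none
Total reduced forms: 1 + 1 + 2 + 2 + 2 + 2 + 2 + 2 + 2 + 2 + 4 + 1 + 1 = 24
h = 24

24


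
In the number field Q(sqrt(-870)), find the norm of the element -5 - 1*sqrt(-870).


N(a + b*sqrt(d)) = a^2 - d*b^2
= (-5)^2 - (-870)*(-1)^2
= 25 + 870
= 895

895


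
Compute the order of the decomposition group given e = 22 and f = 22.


|D_P| = e * f
= 22 * 22
= 484

484


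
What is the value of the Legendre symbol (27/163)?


p = 163 is prime, so compute (27/163) with the reciprocity algorithm (Jacobi-symbol steps: pull out 2s via (2/n), flip via reciprocity, reduce):
  reciprocity: (27/163) -> -(163/27)
  reduce: (1/27)
  (1/27) = 1
Product of signs = -1
(27/163) = -1

-1


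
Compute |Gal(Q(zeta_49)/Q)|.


|Gal(Q(zeta_49)/Q)| = phi(49)
= 42

42


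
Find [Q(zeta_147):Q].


The degree equals Euler's totient phi(147).
147 = 3 * 7^2
phi(147) = 84

84


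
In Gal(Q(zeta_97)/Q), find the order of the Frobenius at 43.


The Frobenius at p in Gal(Q(zeta_n)/Q) = (Z/nZ)* is the class of p, so its order is ord_97(43), the smallest k >= 1 with 43^k = 1 mod 97.
n = 97 = 97, phi(97) = 96; the order divides phi(n).
Divisors of 96: 1, 2, 3, 4, 6, 8, 12, 16, 24, 32, 48, 96
Repeated squaring mod 97: 43^1 = 43, 43^2 = 6, 43^4 = 36, 43^8 = 35, 43^16 = 61, 43^32 = 35, 43^64 = 61
Test divisors in increasing order:
  k=1: 43^1 = 43 mod 97
  k=2: 43^2 = 6 mod 97
  k=3: 43^3 = 6 * 43 = 64 mod 97
  k=4: 43^4 = 36 mod 97
  k=6: 43^6 = 36 * 6 = 22 mod 97
  k=8: 43^8 = 35 mod 97
  k=12: 43^12 = 35 * 36 = 96 mod 97
  k=16: 43^16 = 61 mod 97
  k=24: 43^24 = 61 * 35 = 1 mod 97  <- first divisor giving 1
Order = 24

24


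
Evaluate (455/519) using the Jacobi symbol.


Compute (455/519) via quadratic reciprocity:
  reciprocity: (455/519) -> -(519/455)
  reduce: (64/455)
  pull out 2: (2/455) = +1  (since 455 mod 8 = 7)
  pull out 2: (2/455) = +1  (since 455 mod 8 = 7)
  pull out 2: (2/455) = +1  (since 455 mod 8 = 7)
  pull out 2: (2/455) = +1  (since 455 mod 8 = 7)
  pull out 2: (2/455) = +1  (since 455 mod 8 = 7)
  pull out 2: (2/455) = +1  (since 455 mod 8 = 7)
  (1/455) = 1
Product of signs = -1

-1


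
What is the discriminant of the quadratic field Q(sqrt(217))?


For K = Q(sqrt(d)) with d squarefree: disc(K) = d if d = 1 mod 4, and disc(K) = 4d if d = 2 or 3 mod 4.
Here d = 217, and d mod 4 = 1.
d = 1 mod 4 (O_K = Z[(1+sqrt(d))/2]), so disc(K) = d = 217

217


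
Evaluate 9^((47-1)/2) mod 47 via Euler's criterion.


p = 47 is prime and the exponent is (p-1)/2 = 23, so by Euler's criterion 9^23 = (9/47) = +1 or -1 mod 47.
Compute by square-and-multiply:
  23 = 16 + 4 + 2 + 1 (binary 10111)
  Repeated squaring mod 47: 9^1 = 9, 9^2 = 34, 9^4 = 28, 9^8 = 32, 9^16 = 37
  9^23 = 9^16 * 9^4 * 9^2 * 9^1 = 37 * 28 * 34 * 9 mod 47
    37 * 28 = 1036 = 2 mod 47
    2 * 34 = 68 = 21 mod 47
    21 * 9 = 189 = 1 mod 47
  9^23 = 1 mod 47
Result 1: 9 is a quadratic residue mod 47.
9^23 mod 47 = 1

1


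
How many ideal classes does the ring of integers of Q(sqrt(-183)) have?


K = Q(sqrt(-183)). d mod 4 = 1, so D = disc(K) = d = -183
h(K) equals the number of primitive reduced positive-definite forms (a, b, c) = a*x^2 + b*x*y + c*y^2 with b^2 - 4ac = D,
where reduced means |b| <= a <= c, with b >= 0 whenever |b| = a or a = c, and primitive means gcd(a, b, c) = 1.
Reduced forces 3a^2 <= |D| = 183, so 1 <= a <= 7; b must have the parity of D, and c = (b^2 - D)/(4a) must be an integer >= a.
Enumerate a = 1..7, b in [-a, a]:
  a=1: (1, 1, 46)  [1]
  a=2: (2, -1, 23), (2, 1, 23)  [2]
  a=3: (3, 3, 16)  [1]
  a=4: (4, -3, 12), (4, 3, 12)  [2]
  a=5: none
  a=6: (6, -3, 8), (6, 3, 8)  [2]
  a=7: none
Total reduced forms: 1 + 2 + 1 + 2 + 2 = 8
h = 8

8


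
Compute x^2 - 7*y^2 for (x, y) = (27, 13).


x^2 - d*y^2
= 27^2 - 7*13^2
= 729 - 1183
= -454

-454


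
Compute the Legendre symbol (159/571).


p = 571 is prime, so compute (159/571) with the reciprocity algorithm (Jacobi-symbol steps: pull out 2s via (2/n), flip via reciprocity, reduce):
  reciprocity: (159/571) -> -(571/159)
  reduce: (94/159)
  pull out 2: (2/159) = +1  (since 159 mod 8 = 7)
  reciprocity: (47/159) -> -(159/47)
  reduce: (18/47)
  pull out 2: (2/47) = +1  (since 47 mod 8 = 7)
  reciprocity: (9/47) -> +(47/9)
  reduce: (2/9)
  pull out 2: (2/9) = +1  (since 9 mod 8 = 1)
  (1/9) = 1
Product of signs = 1
(159/571) = 1

1


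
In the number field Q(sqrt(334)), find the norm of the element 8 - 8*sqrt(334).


N(a + b*sqrt(d)) = a^2 - d*b^2
= (8)^2 - (334)*(-8)^2
= 64 - 21376
= -21312

-21312


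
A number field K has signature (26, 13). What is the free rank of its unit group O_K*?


By Dirichlet's unit theorem:
rank = r1 + r2 - 1
= 26 + 13 - 1
= 38

38


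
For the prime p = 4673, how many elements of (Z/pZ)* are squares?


For prime p, the number of non-zero quadratic residues is (p-1)/2.
= (4673-1)/2
= 2336

2336


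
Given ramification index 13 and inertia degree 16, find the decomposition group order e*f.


|D_P| = e * f
= 13 * 16
= 208

208


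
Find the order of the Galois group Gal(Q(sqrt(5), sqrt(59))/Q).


The 2 square roots of distinct primes are multiplicatively independent over Q,
so [K:Q] = 2^2 and Gal(K/Q) is isomorphic to (Z/2Z)^2.
|Gal| = 2^2 = 4

4


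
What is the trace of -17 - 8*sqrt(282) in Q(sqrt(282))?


Tr(a + b*sqrt(d)) = (a + b*sqrt(d)) + (a - b*sqrt(d)) = 2a
= 2 * (-17)
= -34

-34


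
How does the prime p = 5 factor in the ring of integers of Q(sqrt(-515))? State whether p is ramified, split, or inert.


K = Q(sqrt(-515)). Since d mod 4 = 1, disc(K) = -515.
Check p | disc: -515 mod 5 = 0.
p divides disc, so p ramifies: (p) = P^2 with e=2, f=1, g=1.
Therefore p is ramified.

ramified


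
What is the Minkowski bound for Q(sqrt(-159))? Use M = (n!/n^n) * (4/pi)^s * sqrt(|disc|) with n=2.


d = -159, d mod 4 = 1, so disc(K) = d = -159; |disc(K)| = 159
Imaginary quadratic field, so n = 2, s = r2 = 1, r1 = 0
M = (n!/n^n) * (4/pi)^s * sqrt(|disc(K)|) = (2!/2^2) * (4/pi)^1 * sqrt(159)
= 0.5 * 1.273240 * 12.609520
= 8.0275

8.0275


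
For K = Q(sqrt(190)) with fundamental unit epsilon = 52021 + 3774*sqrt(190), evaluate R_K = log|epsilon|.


epsilon = 52021 + 3774*sqrt(190)
= 104042.0000
R = ln(104042.0000)
= 11.5525

11.5525


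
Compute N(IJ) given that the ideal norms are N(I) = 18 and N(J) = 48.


N(IJ) = N(I) * N(J)
= 18 * 48
= 864

864


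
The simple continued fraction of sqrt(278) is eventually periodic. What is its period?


Run the CF algorithm for sqrt(278).
a_0 = floor(sqrt(278)) = 16; set m_0=0, q_0=1.
Recurrence: m' = q*a - m,  q' = (d - m'^2)/q,  a' = floor((a_0 + m')/q').
  step 1: m=16, q=22, a=1
  step 2: m=6, q=11, a=2
  step 3: m=16, q=2, a=16
  step 4: m=16, q=11, a=2
  step 5: m=6, q=22, a=1
  step 6: m=16, q=1, a=32
a_6 = 2*a_0 = 32, so the period closes here.
sqrt(278) = [16; 1, 2, 16, 2, 1, 32]
Period length = 6

6


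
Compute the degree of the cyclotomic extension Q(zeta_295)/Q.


The degree equals Euler's totient phi(295).
295 = 5 * 59
phi(295) = 232

232


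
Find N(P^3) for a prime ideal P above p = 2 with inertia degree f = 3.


N(P^a) = p^(a*f)
= 2^(3*3)
= 2^9
= 512

512


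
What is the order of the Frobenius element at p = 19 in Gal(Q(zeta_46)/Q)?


The Frobenius at p in Gal(Q(zeta_n)/Q) = (Z/nZ)* is the class of p, so its order is ord_46(19), the smallest k >= 1 with 19^k = 1 mod 46.
n = 46 = 2 * 23, phi(46) = 22; the order divides phi(n).
Divisors of 22: 1, 2, 11, 22
Repeated squaring mod 46: 19^1 = 19, 19^2 = 39, 19^4 = 3, 19^8 = 9, 19^16 = 35
Test divisors in increasing order:
  k=1: 19^1 = 19 mod 46
  k=2: 19^2 = 39 mod 46
  k=11: 19^11 = 9 * 39 * 19 = 45 mod 46
  k=22: 19^22 = 35 * 3 * 39 = 1 mod 46  <- first divisor giving 1
Order = 22

22


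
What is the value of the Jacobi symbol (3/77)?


Compute (3/77) via quadratic reciprocity:
  reciprocity: (3/77) -> +(77/3)
  reduce: (2/3)
  pull out 2: (2/3) = -1  (since 3 mod 8 = 3)
  (1/3) = 1
Product of signs = -1

-1


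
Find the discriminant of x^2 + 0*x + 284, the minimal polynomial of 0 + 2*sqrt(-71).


The element 0 + 2*sqrt(-71) has minimal polynomial:
x^2 + 0*x + 284
Discriminant = (0)^2 - 4*(284)
= 0 - 1136
= -1136

-1136


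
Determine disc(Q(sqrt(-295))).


For K = Q(sqrt(d)) with d squarefree: disc(K) = d if d = 1 mod 4, and disc(K) = 4d if d = 2 or 3 mod 4.
Here d = -295, and d mod 4 = 1.
d = 1 mod 4 (O_K = Z[(1+sqrt(d))/2]), so disc(K) = d = -295

-295


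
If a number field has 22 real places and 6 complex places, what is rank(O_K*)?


By Dirichlet's unit theorem:
rank = r1 + r2 - 1
= 22 + 6 - 1
= 27

27


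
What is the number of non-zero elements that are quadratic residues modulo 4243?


For prime p, the number of non-zero quadratic residues is (p-1)/2.
= (4243-1)/2
= 2121

2121


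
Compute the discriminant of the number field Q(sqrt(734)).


For K = Q(sqrt(d)) with d squarefree: disc(K) = d if d = 1 mod 4, and disc(K) = 4d if d = 2 or 3 mod 4.
Here d = 734, and d mod 4 = 2.
d = 2 mod 4, not 1 (O_K = Z[sqrt(d)]), so disc(K) = 4d = 4 * (734) = 2936

2936


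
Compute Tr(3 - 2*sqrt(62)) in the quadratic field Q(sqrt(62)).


Tr(a + b*sqrt(d)) = (a + b*sqrt(d)) + (a - b*sqrt(d)) = 2a
= 2 * (3)
= 6

6


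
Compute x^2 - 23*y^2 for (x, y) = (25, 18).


x^2 - d*y^2
= 25^2 - 23*18^2
= 625 - 7452
= -6827

-6827


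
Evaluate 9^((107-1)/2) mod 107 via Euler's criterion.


p = 107 is prime and the exponent is (p-1)/2 = 53, so by Euler's criterion 9^53 = (9/107) = +1 or -1 mod 107.
Compute by square-and-multiply:
  53 = 32 + 16 + 4 + 1 (binary 110101)
  Repeated squaring mod 107: 9^1 = 9, 9^2 = 81, 9^4 = 34, 9^8 = 86, 9^16 = 13, 9^32 = 62
  9^53 = 9^32 * 9^16 * 9^4 * 9^1 = 62 * 13 * 34 * 9 mod 107
    62 * 13 = 806 = 57 mod 107
    57 * 34 = 1938 = 12 mod 107
    12 * 9 = 108 = 1 mod 107
  9^53 = 1 mod 107
Result 1: 9 is a quadratic residue mod 107.
9^53 mod 107 = 1

1


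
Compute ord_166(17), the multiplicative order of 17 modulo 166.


We want ord_166(17), the smallest k >= 1 with 17^k = 1 mod 166.
n = 166 = 2 * 83, phi(166) = 82; the order divides phi(n).
Divisors of 82: 1, 2, 41, 82
Repeated squaring mod 166: 17^1 = 17, 17^2 = 123, 17^4 = 23, 17^8 = 31, 17^16 = 131, 17^32 = 63, 17^64 = 151
Test divisors in increasing order:
  k=1: 17^1 = 17 mod 166
  k=2: 17^2 = 123 mod 166
  k=41: 17^41 = 63 * 31 * 17 = 1 mod 166  <- first divisor giving 1
Order = 41

41


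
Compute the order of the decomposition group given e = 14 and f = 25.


|D_P| = e * f
= 14 * 25
= 350

350


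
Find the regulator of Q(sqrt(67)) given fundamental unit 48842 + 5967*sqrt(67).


epsilon = 48842 + 5967*sqrt(67)
= 97684.0000
R = ln(97684.0000)
= 11.4895

11.4895


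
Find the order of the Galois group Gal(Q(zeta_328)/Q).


|Gal(Q(zeta_328)/Q)| = phi(328)
= 160

160


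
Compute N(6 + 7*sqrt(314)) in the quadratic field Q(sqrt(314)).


N(a + b*sqrt(d)) = a^2 - d*b^2
= (6)^2 - (314)*(7)^2
= 36 - 15386
= -15350

-15350


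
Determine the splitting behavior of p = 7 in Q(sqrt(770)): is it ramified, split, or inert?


K = Q(sqrt(770)). Since d mod 4 = 2, disc(K) = 3080.
Check p | disc: 3080 mod 7 = 0.
p divides disc, so p ramifies: (p) = P^2 with e=2, f=1, g=1.
Therefore p is ramified.

ramified


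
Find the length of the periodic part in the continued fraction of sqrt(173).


Run the CF algorithm for sqrt(173).
a_0 = floor(sqrt(173)) = 13; set m_0=0, q_0=1.
Recurrence: m' = q*a - m,  q' = (d - m'^2)/q,  a' = floor((a_0 + m')/q').
  step 1: m=13, q=4, a=6
  step 2: m=11, q=13, a=1
  step 3: m=2, q=13, a=1
  step 4: m=11, q=4, a=6
  step 5: m=13, q=1, a=26
a_5 = 2*a_0 = 26, so the period closes here.
sqrt(173) = [13; 6, 1, 1, 6, 26]
Period length = 5

5


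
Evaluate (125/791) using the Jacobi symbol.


Compute (125/791) via quadratic reciprocity:
  reciprocity: (125/791) -> +(791/125)
  reduce: (41/125)
  reciprocity: (41/125) -> +(125/41)
  reduce: (2/41)
  pull out 2: (2/41) = +1  (since 41 mod 8 = 1)
  (1/41) = 1
Product of signs = 1

1


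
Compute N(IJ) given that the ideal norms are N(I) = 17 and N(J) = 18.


N(IJ) = N(I) * N(J)
= 17 * 18
= 306

306


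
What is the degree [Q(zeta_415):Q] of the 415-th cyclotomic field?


The degree equals Euler's totient phi(415).
415 = 5 * 83
phi(415) = 328

328


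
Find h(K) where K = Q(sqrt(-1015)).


K = Q(sqrt(-1015)). d mod 4 = 1, so D = disc(K) = d = -1015
h(K) equals the number of primitive reduced positive-definite forms (a, b, c) = a*x^2 + b*x*y + c*y^2 with b^2 - 4ac = D,
where reduced means |b| <= a <= c, with b >= 0 whenever |b| = a or a = c, and primitive means gcd(a, b, c) = 1.
Reduced forces 3a^2 <= |D| = 1015, so 1 <= a <= 18; b must have the parity of D, and c = (b^2 - D)/(4a) must be an integer >= a.
Enumerate a = 1..18, b in [-a, a]:
  a=1: (1, 1, 254)  [1]
  a=2: (2, -1, 127), (2, 1, 127)  [2]
  a=3: none
  a=4: (4, -3, 64), (4, 3, 64)  [2]
  a=5: (5, 5, 52)  [1]
  a=6: none
  a=7: (7, 7, 38)  [1]
  a=8: (8, -3, 32), (8, 3, 32)  [2]
  a=9: none
  a=10: (10, -5, 26), (10, 5, 26)  [2]
  a=11..12: none
  a=13: (13, -5, 20), (13, 5, 20)  [2]
  a=14: (14, -7, 19), (14, 7, 19)  [2]
  a=15: none
  a=16: (16, 3, 16)  [1]
  a=17..18: none
Total reduced forms: 1 + 2 + 2 + 1 + 1 + 2 + 2 + 2 + 2 + 1 = 16
h = 16

16


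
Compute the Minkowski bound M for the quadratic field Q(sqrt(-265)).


d = -265, d mod 4 = 3, so disc(K) = 4d = -1060; |disc(K)| = 1060
Imaginary quadratic field, so n = 2, s = r2 = 1, r1 = 0
M = (n!/n^n) * (4/pi)^s * sqrt(|disc(K)|) = (2!/2^2) * (4/pi)^1 * sqrt(1060)
= 0.5 * 1.273240 * 32.557641
= 20.7268

20.7268


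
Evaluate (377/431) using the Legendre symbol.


p = 431 is prime, so compute (377/431) with the reciprocity algorithm (Jacobi-symbol steps: pull out 2s via (2/n), flip via reciprocity, reduce):
  reciprocity: (377/431) -> +(431/377)
  reduce: (54/377)
  pull out 2: (2/377) = +1  (since 377 mod 8 = 1)
  reciprocity: (27/377) -> +(377/27)
  reduce: (26/27)
  pull out 2: (2/27) = -1  (since 27 mod 8 = 3)
  reciprocity: (13/27) -> +(27/13)
  reduce: (1/13)
  (1/13) = 1
Product of signs = -1
(377/431) = -1

-1


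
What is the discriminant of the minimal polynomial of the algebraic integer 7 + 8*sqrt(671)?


The element 7 + 8*sqrt(671) has minimal polynomial:
x^2 - 14*x - 42895
Discriminant = (-14)^2 - 4*(-42895)
= 196 + 171580
= 171776

171776


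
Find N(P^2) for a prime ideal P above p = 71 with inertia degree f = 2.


N(P^a) = p^(a*f)
= 71^(2*2)
= 71^4
= 25411681

25411681


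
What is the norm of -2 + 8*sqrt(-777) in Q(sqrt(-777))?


N(a + b*sqrt(d)) = a^2 - d*b^2
= (-2)^2 - (-777)*(8)^2
= 4 + 49728
= 49732

49732


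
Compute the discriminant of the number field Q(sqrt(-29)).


For K = Q(sqrt(d)) with d squarefree: disc(K) = d if d = 1 mod 4, and disc(K) = 4d if d = 2 or 3 mod 4.
Here d = -29, and d mod 4 = 3.
d = 3 mod 4, not 1 (O_K = Z[sqrt(d)]), so disc(K) = 4d = 4 * (-29) = -116

-116


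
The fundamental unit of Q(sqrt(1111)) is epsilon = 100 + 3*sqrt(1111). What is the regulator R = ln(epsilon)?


epsilon = 100 + 3*sqrt(1111)
= 199.9950
R = ln(199.9950)
= 5.2983

5.2983


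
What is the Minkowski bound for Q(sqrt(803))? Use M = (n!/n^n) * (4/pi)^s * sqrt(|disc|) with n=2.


d = 803, d mod 4 = 3, so disc(K) = 4d = 3212; |disc(K)| = 3212
Real quadratic field, so n = 2, s = r2 = 0, r1 = 2
M = (n!/n^n) * (4/pi)^s * sqrt(|disc(K)|) = (2!/2^2) * (4/pi)^0 * sqrt(3212)
= 0.5 * 1.000000 * 56.674509
= 28.3373

28.3373


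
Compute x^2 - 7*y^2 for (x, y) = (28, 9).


x^2 - d*y^2
= 28^2 - 7*9^2
= 784 - 567
= 217

217


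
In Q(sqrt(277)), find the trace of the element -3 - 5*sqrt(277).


Tr(a + b*sqrt(d)) = (a + b*sqrt(d)) + (a - b*sqrt(d)) = 2a
= 2 * (-3)
= -6

-6


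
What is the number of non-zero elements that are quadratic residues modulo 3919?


For prime p, the number of non-zero quadratic residues is (p-1)/2.
= (3919-1)/2
= 1959

1959


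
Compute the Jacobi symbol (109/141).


Compute (109/141) via quadratic reciprocity:
  reciprocity: (109/141) -> +(141/109)
  reduce: (32/109)
  pull out 2: (2/109) = -1  (since 109 mod 8 = 5)
  pull out 2: (2/109) = -1  (since 109 mod 8 = 5)
  pull out 2: (2/109) = -1  (since 109 mod 8 = 5)
  pull out 2: (2/109) = -1  (since 109 mod 8 = 5)
  pull out 2: (2/109) = -1  (since 109 mod 8 = 5)
  (1/109) = 1
Product of signs = -1

-1


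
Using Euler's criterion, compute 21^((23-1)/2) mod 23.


p = 23 is prime and the exponent is (p-1)/2 = 11, so by Euler's criterion 21^11 = (21/23) = +1 or -1 mod 23.
Compute by square-and-multiply:
  11 = 8 + 2 + 1 (binary 1011)
  Repeated squaring mod 23: 21^1 = 21, 21^2 = 4, 21^4 = 16, 21^8 = 3
  21^11 = 21^8 * 21^2 * 21^1 = 3 * 4 * 21 mod 23
    3 * 4 = 12 = 12 mod 23
    12 * 21 = 252 = 22 mod 23
  21^11 = 22 mod 23
Result 22 = p - 1 = -1 mod 23: 21 is a quadratic non-residue mod 23. As a residue in [0, p-1] the value is 22.
21^11 mod 23 = 22

22


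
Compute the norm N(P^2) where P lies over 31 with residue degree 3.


N(P^a) = p^(a*f)
= 31^(2*3)
= 31^6
= 887503681

887503681


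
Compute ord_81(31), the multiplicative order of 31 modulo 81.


We want ord_81(31), the smallest k >= 1 with 31^k = 1 mod 81.
n = 81 = 3^4, phi(81) = 54; the order divides phi(n).
Divisors of 54: 1, 2, 3, 6, 9, 18, 27, 54
Repeated squaring mod 81: 31^1 = 31, 31^2 = 70, 31^4 = 40, 31^8 = 61, 31^16 = 76, 31^32 = 25
Test divisors in increasing order:
  k=1: 31^1 = 31 mod 81
  k=2: 31^2 = 70 mod 81
  k=3: 31^3 = 70 * 31 = 64 mod 81
  k=6: 31^6 = 40 * 70 = 46 mod 81
  k=9: 31^9 = 61 * 31 = 28 mod 81
  k=18: 31^18 = 76 * 70 = 55 mod 81
  k=27: 31^27 = 76 * 61 * 70 * 31 = 1 mod 81  <- first divisor giving 1
Order = 27

27


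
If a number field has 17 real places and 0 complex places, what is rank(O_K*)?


By Dirichlet's unit theorem:
rank = r1 + r2 - 1
= 17 + 0 - 1
= 16

16


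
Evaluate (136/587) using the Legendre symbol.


p = 587 is prime, so compute (136/587) with the reciprocity algorithm (Jacobi-symbol steps: pull out 2s via (2/n), flip via reciprocity, reduce):
  pull out 2: (2/587) = -1  (since 587 mod 8 = 3)
  pull out 2: (2/587) = -1  (since 587 mod 8 = 3)
  pull out 2: (2/587) = -1  (since 587 mod 8 = 3)
  reciprocity: (17/587) -> +(587/17)
  reduce: (9/17)
  reciprocity: (9/17) -> +(17/9)
  reduce: (8/9)
  pull out 2: (2/9) = +1  (since 9 mod 8 = 1)
  pull out 2: (2/9) = +1  (since 9 mod 8 = 1)
  pull out 2: (2/9) = +1  (since 9 mod 8 = 1)
  (1/9) = 1
Product of signs = -1
(136/587) = -1

-1


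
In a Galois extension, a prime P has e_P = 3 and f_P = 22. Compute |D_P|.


|D_P| = e * f
= 3 * 22
= 66

66


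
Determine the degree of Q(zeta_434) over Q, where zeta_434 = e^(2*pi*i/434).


The degree equals Euler's totient phi(434).
434 = 2 * 7 * 31
phi(434) = 180

180


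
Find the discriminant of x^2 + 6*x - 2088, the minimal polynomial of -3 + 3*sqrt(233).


The element -3 + 3*sqrt(233) has minimal polynomial:
x^2 + 6*x - 2088
Discriminant = (6)^2 - 4*(-2088)
= 36 + 8352
= 8388

8388


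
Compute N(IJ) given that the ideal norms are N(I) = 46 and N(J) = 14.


N(IJ) = N(I) * N(J)
= 46 * 14
= 644

644


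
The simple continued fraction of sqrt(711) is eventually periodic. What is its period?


Run the CF algorithm for sqrt(711).
a_0 = floor(sqrt(711)) = 26; set m_0=0, q_0=1.
Recurrence: m' = q*a - m,  q' = (d - m'^2)/q,  a' = floor((a_0 + m')/q').
  step 1: m=26, q=35, a=1
  step 2: m=9, q=18, a=1
  step 3: m=9, q=35, a=1
  step 4: m=26, q=1, a=52
a_4 = 2*a_0 = 52, so the period closes here.
sqrt(711) = [26; 1, 1, 1, 52]
Period length = 4

4


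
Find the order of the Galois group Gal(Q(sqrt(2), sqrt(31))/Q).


The 2 square roots of distinct primes are multiplicatively independent over Q,
so [K:Q] = 2^2 and Gal(K/Q) is isomorphic to (Z/2Z)^2.
|Gal| = 2^2 = 4

4


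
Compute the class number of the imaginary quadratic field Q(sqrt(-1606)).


K = Q(sqrt(-1606)). d mod 4 = 2, so D = disc(K) = 4d = -6424
h(K) equals the number of primitive reduced positive-definite forms (a, b, c) = a*x^2 + b*x*y + c*y^2 with b^2 - 4ac = D,
where reduced means |b| <= a <= c, with b >= 0 whenever |b| = a or a = c, and primitive means gcd(a, b, c) = 1.
Reduced forces 3a^2 <= |D| = 6424, so 1 <= a <= 46; b must have the parity of D, and c = (b^2 - D)/(4a) must be an integer >= a.
Enumerate a = 1..46, b in [-a, a]:
  a=1: (1, 0, 1606)  [1]
  a=2: (2, 0, 803)  [1]
  a=3..4: none
  a=5: (5, -4, 322), (5, 4, 322)  [2]
  a=6: none
  a=7: (7, -4, 230), (7, 4, 230)  [2]
  a=8..9: none
  a=10: (10, -4, 161), (10, 4, 161)  [2]
  a=11: (11, 0, 146)  [1]
  a=12..13: none
  a=14: (14, -4, 115), (14, 4, 115)  [2]
  a=15..16: none
  a=17: (17, -6, 95), (17, 6, 95)  [2]
  a=18: none
  a=19: (19, -6, 85), (19, 6, 85)  [2]
  a=20..21: none
  a=22: (22, 0, 73)  [1]
  a=23: (23, -4, 70), (23, 4, 70)  [2]
  a=24: none
  a=25: (25, -24, 70), (25, 24, 70)  [2]
  a=26..33: none
  a=34: (34, -28, 53), (34, 28, 53)  [2]
  a=35: (35, -24, 50), (35, -4, 46), (35, 4, 46), (35, 24, 50)  [4]
  a=36..37: none
  a=38: (38, -32, 49), (38, 32, 49)  [2]
  a=39..46: none
Total reduced forms: 1 + 1 + 2 + 2 + 2 + 1 + 2 + 2 + 2 + 1 + 2 + 2 + 2 + 4 + 2 = 28
h = 28

28


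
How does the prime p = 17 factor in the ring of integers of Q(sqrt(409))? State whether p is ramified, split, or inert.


K = Q(sqrt(409)). Since d mod 4 = 1, disc(K) = 409.
Check p | disc: 409 mod 17 = 1.
p does not divide disc. Compute Legendre symbol (d/p):
1^((17-1)/2) mod 17 = 1
(d/p) = 1, so p splits: (p) = P*P' with e=1, f=1, g=2.
Therefore p is split.

split


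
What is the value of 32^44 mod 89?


p = 89 is prime and the exponent is (p-1)/2 = 44, so by Euler's criterion 32^44 = (32/89) = +1 or -1 mod 89.
Compute by square-and-multiply:
  44 = 32 + 8 + 4 (binary 101100)
  Repeated squaring mod 89: 32^1 = 32, 32^2 = 45, 32^4 = 67, 32^8 = 39, 32^16 = 8, 32^32 = 64
  32^44 = 32^32 * 32^8 * 32^4 = 64 * 39 * 67 mod 89
    64 * 39 = 2496 = 4 mod 89
    4 * 67 = 268 = 1 mod 89
  32^44 = 1 mod 89
Result 1: 32 is a quadratic residue mod 89.
32^44 mod 89 = 1

1


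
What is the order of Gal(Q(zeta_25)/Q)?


|Gal(Q(zeta_25)/Q)| = phi(25)
= 20

20


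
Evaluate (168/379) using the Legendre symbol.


p = 379 is prime, so compute (168/379) with the reciprocity algorithm (Jacobi-symbol steps: pull out 2s via (2/n), flip via reciprocity, reduce):
  pull out 2: (2/379) = -1  (since 379 mod 8 = 3)
  pull out 2: (2/379) = -1  (since 379 mod 8 = 3)
  pull out 2: (2/379) = -1  (since 379 mod 8 = 3)
  reciprocity: (21/379) -> +(379/21)
  reduce: (1/21)
  (1/21) = 1
Product of signs = -1
(168/379) = -1

-1


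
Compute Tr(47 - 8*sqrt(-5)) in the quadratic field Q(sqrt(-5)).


Tr(a + b*sqrt(d)) = (a + b*sqrt(d)) + (a - b*sqrt(d)) = 2a
= 2 * (47)
= 94

94


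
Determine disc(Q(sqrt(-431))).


For K = Q(sqrt(d)) with d squarefree: disc(K) = d if d = 1 mod 4, and disc(K) = 4d if d = 2 or 3 mod 4.
Here d = -431, and d mod 4 = 1.
d = 1 mod 4 (O_K = Z[(1+sqrt(d))/2]), so disc(K) = d = -431

-431


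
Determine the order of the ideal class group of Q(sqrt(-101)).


K = Q(sqrt(-101)). d mod 4 = 3, so D = disc(K) = 4d = -404
h(K) equals the number of primitive reduced positive-definite forms (a, b, c) = a*x^2 + b*x*y + c*y^2 with b^2 - 4ac = D,
where reduced means |b| <= a <= c, with b >= 0 whenever |b| = a or a = c, and primitive means gcd(a, b, c) = 1.
Reduced forces 3a^2 <= |D| = 404, so 1 <= a <= 11; b must have the parity of D, and c = (b^2 - D)/(4a) must be an integer >= a.
Enumerate a = 1..11, b in [-a, a]:
  a=1: (1, 0, 101)  [1]
  a=2: (2, 2, 51)  [1]
  a=3: (3, -2, 34), (3, 2, 34)  [2]
  a=4: none
  a=5: (5, -4, 21), (5, 4, 21)  [2]
  a=6: (6, -2, 17), (6, 2, 17)  [2]
  a=7: (7, -4, 15), (7, 4, 15)  [2]
  a=8: none
  a=9: (9, -8, 13), (9, 8, 13)  [2]
  a=10: (10, -6, 11), (10, 6, 11)  [2]
  a=11: none
Total reduced forms: 1 + 1 + 2 + 2 + 2 + 2 + 2 + 2 = 14
h = 14

14


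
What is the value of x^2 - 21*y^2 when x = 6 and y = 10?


x^2 - d*y^2
= 6^2 - 21*10^2
= 36 - 2100
= -2064

-2064


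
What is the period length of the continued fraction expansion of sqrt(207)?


Run the CF algorithm for sqrt(207).
a_0 = floor(sqrt(207)) = 14; set m_0=0, q_0=1.
Recurrence: m' = q*a - m,  q' = (d - m'^2)/q,  a' = floor((a_0 + m')/q').
  step 1: m=14, q=11, a=2
  step 2: m=8, q=13, a=1
  step 3: m=5, q=14, a=1
  step 4: m=9, q=9, a=2
  step 5: m=9, q=14, a=1
  step 6: m=5, q=13, a=1
  step 7: m=8, q=11, a=2
  step 8: m=14, q=1, a=28
a_8 = 2*a_0 = 28, so the period closes here.
sqrt(207) = [14; 2, 1, 1, 2, 1, 1, 2, 28]
Period length = 8

8


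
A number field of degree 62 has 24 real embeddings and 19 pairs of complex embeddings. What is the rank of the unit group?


By Dirichlet's unit theorem:
rank = r1 + r2 - 1
= 24 + 19 - 1
= 42

42


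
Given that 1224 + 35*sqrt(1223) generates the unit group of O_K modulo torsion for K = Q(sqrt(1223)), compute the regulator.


epsilon = 1224 + 35*sqrt(1223)
= 2447.9996
R = ln(2447.9996)
= 7.8030

7.8030


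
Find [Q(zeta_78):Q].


The degree equals Euler's totient phi(78).
78 = 2 * 3 * 13
phi(78) = 24

24


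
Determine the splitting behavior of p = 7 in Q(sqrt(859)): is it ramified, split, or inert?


K = Q(sqrt(859)). Since d mod 4 = 3, disc(K) = 3436.
Check p | disc: 3436 mod 7 = 6.
p does not divide disc. Compute Legendre symbol (d/p):
5^((7-1)/2) mod 7 = -1
(d/p) = -1, so p is inert: (p) stays prime with e=1, f=2, g=1.
Therefore p is inert.

inert


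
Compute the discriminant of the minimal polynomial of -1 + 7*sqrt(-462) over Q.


The element -1 + 7*sqrt(-462) has minimal polynomial:
x^2 + 2*x + 22639
Discriminant = (2)^2 - 4*(22639)
= 4 - 90556
= -90552

-90552


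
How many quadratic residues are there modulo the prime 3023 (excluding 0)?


For prime p, the number of non-zero quadratic residues is (p-1)/2.
= (3023-1)/2
= 1511

1511


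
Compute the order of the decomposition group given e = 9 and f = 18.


|D_P| = e * f
= 9 * 18
= 162

162


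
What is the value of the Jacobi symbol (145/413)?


Compute (145/413) via quadratic reciprocity:
  reciprocity: (145/413) -> +(413/145)
  reduce: (123/145)
  reciprocity: (123/145) -> +(145/123)
  reduce: (22/123)
  pull out 2: (2/123) = -1  (since 123 mod 8 = 3)
  reciprocity: (11/123) -> -(123/11)
  reduce: (2/11)
  pull out 2: (2/11) = -1  (since 11 mod 8 = 3)
  (1/11) = 1
Product of signs = -1

-1


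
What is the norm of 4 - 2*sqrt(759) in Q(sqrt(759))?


N(a + b*sqrt(d)) = a^2 - d*b^2
= (4)^2 - (759)*(-2)^2
= 16 - 3036
= -3020

-3020


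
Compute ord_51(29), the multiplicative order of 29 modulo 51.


We want ord_51(29), the smallest k >= 1 with 29^k = 1 mod 51.
n = 51 = 3 * 17, phi(51) = 32; the order divides phi(n).
Divisors of 32: 1, 2, 4, 8, 16, 32
Repeated squaring mod 51: 29^1 = 29, 29^2 = 25, 29^4 = 13, 29^8 = 16, 29^16 = 1, 29^32 = 1
Test divisors in increasing order:
  k=1: 29^1 = 29 mod 51
  k=2: 29^2 = 25 mod 51
  k=4: 29^4 = 13 mod 51
  k=8: 29^8 = 16 mod 51
  k=16: 29^16 = 1 mod 51  <- first divisor giving 1
Order = 16

16


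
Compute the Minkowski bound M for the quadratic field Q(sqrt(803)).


d = 803, d mod 4 = 3, so disc(K) = 4d = 3212; |disc(K)| = 3212
Real quadratic field, so n = 2, s = r2 = 0, r1 = 2
M = (n!/n^n) * (4/pi)^s * sqrt(|disc(K)|) = (2!/2^2) * (4/pi)^0 * sqrt(3212)
= 0.5 * 1.000000 * 56.674509
= 28.3373

28.3373


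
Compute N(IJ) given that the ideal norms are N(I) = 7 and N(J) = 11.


N(IJ) = N(I) * N(J)
= 7 * 11
= 77

77


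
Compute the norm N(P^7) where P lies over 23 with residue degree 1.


N(P^a) = p^(a*f)
= 23^(7*1)
= 23^7
= 3404825447

3404825447


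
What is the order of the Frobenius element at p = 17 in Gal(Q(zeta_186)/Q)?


The Frobenius at p in Gal(Q(zeta_n)/Q) = (Z/nZ)* is the class of p, so its order is ord_186(17), the smallest k >= 1 with 17^k = 1 mod 186.
n = 186 = 2 * 3 * 31, phi(186) = 60; the order divides phi(n).
Divisors of 60: 1, 2, 3, 4, 5, 6, 10, 12, 15, 20, 30, 60
Repeated squaring mod 186: 17^1 = 17, 17^2 = 103, 17^4 = 7, 17^8 = 49, 17^16 = 169, 17^32 = 103
Test divisors in increasing order:
  k=1: 17^1 = 17 mod 186
  k=2: 17^2 = 103 mod 186
  k=3: 17^3 = 103 * 17 = 77 mod 186
  k=4: 17^4 = 7 mod 186
  k=5: 17^5 = 7 * 17 = 119 mod 186
  k=6: 17^6 = 7 * 103 = 163 mod 186
  k=10: 17^10 = 49 * 103 = 25 mod 186
  k=12: 17^12 = 49 * 7 = 157 mod 186
  k=15: 17^15 = 49 * 7 * 103 * 17 = 185 mod 186
  k=20: 17^20 = 169 * 7 = 67 mod 186
  k=30: 17^30 = 169 * 49 * 7 * 103 = 1 mod 186  <- first divisor giving 1
Order = 30

30


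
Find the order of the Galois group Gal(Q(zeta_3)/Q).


|Gal(Q(zeta_3)/Q)| = phi(3)
= 2

2


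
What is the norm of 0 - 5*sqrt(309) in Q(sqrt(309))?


N(a + b*sqrt(d)) = a^2 - d*b^2
= (0)^2 - (309)*(-5)^2
= 0 - 7725
= -7725

-7725


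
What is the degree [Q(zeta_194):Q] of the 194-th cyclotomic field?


The degree equals Euler's totient phi(194).
194 = 2 * 97
phi(194) = 96

96


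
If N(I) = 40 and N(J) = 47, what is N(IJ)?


N(IJ) = N(I) * N(J)
= 40 * 47
= 1880

1880


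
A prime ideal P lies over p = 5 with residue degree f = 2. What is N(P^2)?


N(P^a) = p^(a*f)
= 5^(2*2)
= 5^4
= 625

625


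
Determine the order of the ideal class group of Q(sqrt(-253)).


K = Q(sqrt(-253)). d mod 4 = 3, so D = disc(K) = 4d = -1012
h(K) equals the number of primitive reduced positive-definite forms (a, b, c) = a*x^2 + b*x*y + c*y^2 with b^2 - 4ac = D,
where reduced means |b| <= a <= c, with b >= 0 whenever |b| = a or a = c, and primitive means gcd(a, b, c) = 1.
Reduced forces 3a^2 <= |D| = 1012, so 1 <= a <= 18; b must have the parity of D, and c = (b^2 - D)/(4a) must be an integer >= a.
Enumerate a = 1..18, b in [-a, a]:
  a=1: (1, 0, 253)  [1]
  a=2: (2, 2, 127)  [1]
  a=3..10: none
  a=11: (11, 0, 23)  [1]
  a=12..16: none
  a=17: (17, 12, 17)  [1]
  a=18: none
Total reduced forms: 1 + 1 + 1 + 1 = 4
h = 4

4


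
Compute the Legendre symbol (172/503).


p = 503 is prime, so compute (172/503) with the reciprocity algorithm (Jacobi-symbol steps: pull out 2s via (2/n), flip via reciprocity, reduce):
  pull out 2: (2/503) = +1  (since 503 mod 8 = 7)
  pull out 2: (2/503) = +1  (since 503 mod 8 = 7)
  reciprocity: (43/503) -> -(503/43)
  reduce: (30/43)
  pull out 2: (2/43) = -1  (since 43 mod 8 = 3)
  reciprocity: (15/43) -> -(43/15)
  reduce: (13/15)
  reciprocity: (13/15) -> +(15/13)
  reduce: (2/13)
  pull out 2: (2/13) = -1  (since 13 mod 8 = 5)
  (1/13) = 1
Product of signs = 1
(172/503) = 1

1


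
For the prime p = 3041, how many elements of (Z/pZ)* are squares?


For prime p, the number of non-zero quadratic residues is (p-1)/2.
= (3041-1)/2
= 1520

1520


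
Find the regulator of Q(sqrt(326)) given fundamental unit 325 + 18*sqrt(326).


epsilon = 325 + 18*sqrt(326)
= 649.9985
R = ln(649.9985)
= 6.4770

6.4770


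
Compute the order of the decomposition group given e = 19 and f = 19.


|D_P| = e * f
= 19 * 19
= 361

361


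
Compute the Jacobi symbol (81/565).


Compute (81/565) via quadratic reciprocity:
  reciprocity: (81/565) -> +(565/81)
  reduce: (79/81)
  reciprocity: (79/81) -> +(81/79)
  reduce: (2/79)
  pull out 2: (2/79) = +1  (since 79 mod 8 = 7)
  (1/79) = 1
Product of signs = 1

1


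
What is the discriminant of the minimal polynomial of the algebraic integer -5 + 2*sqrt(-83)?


The element -5 + 2*sqrt(-83) has minimal polynomial:
x^2 + 10*x + 357
Discriminant = (10)^2 - 4*(357)
= 100 - 1428
= -1328

-1328


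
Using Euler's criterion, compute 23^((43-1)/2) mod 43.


p = 43 is prime and the exponent is (p-1)/2 = 21, so by Euler's criterion 23^21 = (23/43) = +1 or -1 mod 43.
Compute by square-and-multiply:
  21 = 16 + 4 + 1 (binary 10101)
  Repeated squaring mod 43: 23^1 = 23, 23^2 = 13, 23^4 = 40, 23^8 = 9, 23^16 = 38
  23^21 = 23^16 * 23^4 * 23^1 = 38 * 40 * 23 mod 43
    38 * 40 = 1520 = 15 mod 43
    15 * 23 = 345 = 1 mod 43
  23^21 = 1 mod 43
Result 1: 23 is a quadratic residue mod 43.
23^21 mod 43 = 1

1


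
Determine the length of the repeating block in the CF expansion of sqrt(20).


Run the CF algorithm for sqrt(20).
a_0 = floor(sqrt(20)) = 4; set m_0=0, q_0=1.
Recurrence: m' = q*a - m,  q' = (d - m'^2)/q,  a' = floor((a_0 + m')/q').
  step 1: m=4, q=4, a=2
  step 2: m=4, q=1, a=8
a_2 = 2*a_0 = 8, so the period closes here.
sqrt(20) = [4; 2, 8]
Period length = 2

2


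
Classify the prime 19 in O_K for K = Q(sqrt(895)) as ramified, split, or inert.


K = Q(sqrt(895)). Since d mod 4 = 3, disc(K) = 3580.
Check p | disc: 3580 mod 19 = 8.
p does not divide disc. Compute Legendre symbol (d/p):
2^((19-1)/2) mod 19 = -1
(d/p) = -1, so p is inert: (p) stays prime with e=1, f=2, g=1.
Therefore p is inert.

inert


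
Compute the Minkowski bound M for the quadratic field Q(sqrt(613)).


d = 613, d mod 4 = 1, so disc(K) = d = 613; |disc(K)| = 613
Real quadratic field, so n = 2, s = r2 = 0, r1 = 2
M = (n!/n^n) * (4/pi)^s * sqrt(|disc(K)|) = (2!/2^2) * (4/pi)^0 * sqrt(613)
= 0.5 * 1.000000 * 24.758837
= 12.3794

12.3794


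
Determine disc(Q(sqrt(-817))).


For K = Q(sqrt(d)) with d squarefree: disc(K) = d if d = 1 mod 4, and disc(K) = 4d if d = 2 or 3 mod 4.
Here d = -817, and d mod 4 = 3.
d = 3 mod 4, not 1 (O_K = Z[sqrt(d)]), so disc(K) = 4d = 4 * (-817) = -3268

-3268


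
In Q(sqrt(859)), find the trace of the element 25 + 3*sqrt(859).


Tr(a + b*sqrt(d)) = (a + b*sqrt(d)) + (a - b*sqrt(d)) = 2a
= 2 * (25)
= 50

50


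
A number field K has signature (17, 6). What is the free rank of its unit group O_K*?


By Dirichlet's unit theorem:
rank = r1 + r2 - 1
= 17 + 6 - 1
= 22

22


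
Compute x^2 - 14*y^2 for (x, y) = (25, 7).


x^2 - d*y^2
= 25^2 - 14*7^2
= 625 - 686
= -61

-61


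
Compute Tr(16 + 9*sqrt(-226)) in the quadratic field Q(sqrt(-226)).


Tr(a + b*sqrt(d)) = (a + b*sqrt(d)) + (a - b*sqrt(d)) = 2a
= 2 * (16)
= 32

32


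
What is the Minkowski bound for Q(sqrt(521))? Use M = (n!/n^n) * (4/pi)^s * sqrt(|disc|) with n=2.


d = 521, d mod 4 = 1, so disc(K) = d = 521; |disc(K)| = 521
Real quadratic field, so n = 2, s = r2 = 0, r1 = 2
M = (n!/n^n) * (4/pi)^s * sqrt(|disc(K)|) = (2!/2^2) * (4/pi)^0 * sqrt(521)
= 0.5 * 1.000000 * 22.825424
= 11.4127

11.4127


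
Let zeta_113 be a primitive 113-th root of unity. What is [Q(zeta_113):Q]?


The degree equals Euler's totient phi(113).
113 = 113
phi(113) = 112

112


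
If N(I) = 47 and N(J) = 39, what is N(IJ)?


N(IJ) = N(I) * N(J)
= 47 * 39
= 1833

1833


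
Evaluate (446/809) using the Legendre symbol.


p = 809 is prime, so compute (446/809) with the reciprocity algorithm (Jacobi-symbol steps: pull out 2s via (2/n), flip via reciprocity, reduce):
  pull out 2: (2/809) = +1  (since 809 mod 8 = 1)
  reciprocity: (223/809) -> +(809/223)
  reduce: (140/223)
  pull out 2: (2/223) = +1  (since 223 mod 8 = 7)
  pull out 2: (2/223) = +1  (since 223 mod 8 = 7)
  reciprocity: (35/223) -> -(223/35)
  reduce: (13/35)
  reciprocity: (13/35) -> +(35/13)
  reduce: (9/13)
  reciprocity: (9/13) -> +(13/9)
  reduce: (4/9)
  pull out 2: (2/9) = +1  (since 9 mod 8 = 1)
  pull out 2: (2/9) = +1  (since 9 mod 8 = 1)
  (1/9) = 1
Product of signs = -1
(446/809) = -1

-1
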